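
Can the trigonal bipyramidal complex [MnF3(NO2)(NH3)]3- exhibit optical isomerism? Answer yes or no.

A trigonal bipyramid has two axial and three equatorial sites, which are chemically inequivalent.
The distinct arrangements are (4 in all): NO2 equatorial, NH3 equatorial; NO2 equatorial, NH3 axial; NO2 axial, NH3 equatorial; NO2 axial, NH3 axial.
Each arrangement has an internal mirror plane or centre of symmetry, so none is chiral.

no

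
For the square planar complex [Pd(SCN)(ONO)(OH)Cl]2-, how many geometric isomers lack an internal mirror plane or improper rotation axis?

The distinct arrangements are (3 in all): (Cl/ONO trans, OH/SCN trans); (Cl/SCN trans, OH/ONO trans); (Cl/OH trans, ONO/SCN trans).
Each arrangement has an internal mirror plane or centre of symmetry, so none is chiral.

0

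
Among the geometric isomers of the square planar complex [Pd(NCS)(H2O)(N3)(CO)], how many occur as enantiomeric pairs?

In a square planar complex each vertex has one trans partner and two cis neighbours.
Systematic placement gives 3 geometric isomers: (CO/N3 trans, H2O/NCS trans); (CO/NCS trans, H2O/N3 trans); (CO/H2O trans, N3/NCS trans).
Each arrangement has an internal mirror plane or centre of symmetry, so none is chiral.

0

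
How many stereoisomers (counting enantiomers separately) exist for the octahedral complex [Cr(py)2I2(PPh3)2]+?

6

An octahedron has six vertices in three trans pairs; every non-trans pair is cis.
There are 5 geometric isomers: py trans, I trans, PPh3 trans; py cis, I trans, PPh3 cis; py trans, I cis, PPh3 cis; py cis, I cis, PPh3 cis (chiral); py cis, I cis, PPh3 trans.
One of these lacks any improper symmetry element and so occurs as an enantiomeric pair, giving 5 + 1 = 6 stereoisomers in total.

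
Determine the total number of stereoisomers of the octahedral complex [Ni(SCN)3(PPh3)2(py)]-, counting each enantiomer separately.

3

In an octahedral complex each vertex has one trans partner and four cis neighbours.
There are 3 geometric isomers: SCN mer, PPh3 trans; SCN fac, PPh3 cis; SCN mer, PPh3 cis.
Each arrangement has an internal mirror plane or centre of symmetry, so none is chiral.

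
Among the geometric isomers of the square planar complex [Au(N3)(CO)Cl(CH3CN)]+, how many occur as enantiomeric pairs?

0

A square has two trans pairs of vertices; adjacent vertices are cis.
The distinct arrangements are (3 in all): (CH3CN/Cl trans, CO/N3 trans); (CH3CN/N3 trans, CO/Cl trans); (CH3CN/CO trans, Cl/N3 trans).
Each arrangement has an internal mirror plane or centre of symmetry, so none is chiral.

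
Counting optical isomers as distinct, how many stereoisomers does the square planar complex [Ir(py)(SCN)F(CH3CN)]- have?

3

The distinct arrangements are (3 in all): (CH3CN/SCN trans, F/py trans); (CH3CN/py trans, F/SCN trans); (CH3CN/F trans, SCN/py trans).
Each arrangement has an internal mirror plane or centre of symmetry, so none is chiral.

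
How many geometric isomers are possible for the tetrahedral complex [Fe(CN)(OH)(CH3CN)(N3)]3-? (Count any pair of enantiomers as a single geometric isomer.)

1

All four vertices of a tetrahedron are equivalent and mutually adjacent, so cis/trans isomerism cannot arise.
Only one geometric arrangement is possible; it has no improper symmetry element, so it exists as a pair of enantiomers (2 stereoisomers).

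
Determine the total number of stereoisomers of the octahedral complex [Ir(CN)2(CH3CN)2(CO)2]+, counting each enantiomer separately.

An octahedron has six vertices in three trans pairs; every non-trans pair is cis.
Working through the distinct placements yields 5 geometric isomers: CN trans, CH3CN trans, CO trans; CN cis, CH3CN trans, CO cis; CN cis, CH3CN cis, CO trans; CN cis, CH3CN cis, CO cis (chiral); CN trans, CH3CN cis, CO cis.
One of these lacks any improper symmetry element and so occurs as an enantiomeric pair, giving 5 + 1 = 6 stereoisomers in total.

6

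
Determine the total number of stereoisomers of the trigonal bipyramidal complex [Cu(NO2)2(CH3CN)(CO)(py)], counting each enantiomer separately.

10

Placing the ligands in turn and identifying arrangements related by rotation or reflection leaves 7 distinct geometric isomers.
Of these, 3 lack any improper symmetry element and so occur as enantiomeric pairs, giving 7 + 3 = 10 stereoisomers in total.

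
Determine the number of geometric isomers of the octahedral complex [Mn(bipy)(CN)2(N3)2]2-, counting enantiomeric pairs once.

3

Each bipy is bidentate and must span two cis positions.
There are 3 geometric isomers: CN trans, N3 cis; CN cis, N3 cis (chiral); CN cis, N3 trans.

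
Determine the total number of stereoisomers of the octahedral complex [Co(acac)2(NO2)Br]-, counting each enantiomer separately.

3

Each acac is bidentate and must span two cis positions.
Systematic placement gives 2 geometric isomers: NO2 and Br mutually trans; NO2 and Br mutually cis (chiral).
One of these lacks any improper symmetry element and so occurs as an enantiomeric pair, giving 2 + 1 = 3 stereoisomers in total.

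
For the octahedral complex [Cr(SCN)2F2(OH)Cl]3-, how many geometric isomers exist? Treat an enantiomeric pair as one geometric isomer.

6

In an octahedral complex each vertex has one trans partner and four cis neighbours.
The distinct arrangements are (6 in all): SCN trans, F cis; SCN cis, F cis (3 arrangements, 2 chiral); SCN trans, F trans; SCN cis, F trans.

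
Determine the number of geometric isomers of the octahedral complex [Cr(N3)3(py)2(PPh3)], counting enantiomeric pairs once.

In an octahedral complex each vertex has one trans partner and four cis neighbours.
There are 3 geometric isomers: N3 mer, py trans; N3 mer, py cis; N3 fac, py cis.

3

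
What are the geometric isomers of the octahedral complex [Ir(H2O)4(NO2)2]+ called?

In an octahedral complex each vertex has one trans partner and four cis neighbours.
Working through the distinct placements yields 2 geometric isomers: NO2 trans; NO2 cis.

cis and trans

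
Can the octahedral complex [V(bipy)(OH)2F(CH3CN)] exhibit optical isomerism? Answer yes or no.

yes

An octahedron has six vertices in three trans pairs; every non-trans pair is cis.
Each bipy is bidentate and must span two cis positions.
Systematic placement gives 4 geometric isomers: OH cis (3 arrangements, 2 chiral); OH trans.
Of these, 2 lack any improper symmetry element and so occur as enantiomeric pairs, giving 4 + 2 = 6 stereoisomers in total.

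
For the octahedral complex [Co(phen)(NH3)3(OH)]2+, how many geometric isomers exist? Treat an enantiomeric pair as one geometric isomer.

An octahedron has six vertices in three trans pairs; every non-trans pair is cis.
Each phen is bidentate and must span two cis positions.
The distinct arrangements are (2 in all): NH3 mer; NH3 fac.

2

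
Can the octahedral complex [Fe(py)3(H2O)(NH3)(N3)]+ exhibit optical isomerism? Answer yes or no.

yes

An octahedron has six vertices in three trans pairs; every non-trans pair is cis.
There are 4 geometric isomers: py mer (3 arrangements); py fac (chiral).
One of these lacks any improper symmetry element and so occurs as an enantiomeric pair, giving 4 + 1 = 5 stereoisomers in total.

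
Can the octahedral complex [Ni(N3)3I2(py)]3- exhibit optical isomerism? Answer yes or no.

no

Systematic placement gives 3 geometric isomers: N3 mer, I trans; N3 fac, I cis; N3 mer, I cis.
Each arrangement has an internal mirror plane or centre of symmetry, so none is chiral.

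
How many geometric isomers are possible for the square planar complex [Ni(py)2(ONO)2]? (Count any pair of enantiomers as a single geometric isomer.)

2

A square has two trans pairs of vertices; adjacent vertices are cis.
There are 2 geometric isomers: py cis; py trans.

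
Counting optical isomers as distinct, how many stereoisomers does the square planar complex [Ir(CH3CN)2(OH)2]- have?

There are 2 geometric isomers: CH3CN cis; CH3CN trans.
Each arrangement has an internal mirror plane or centre of symmetry, so none is chiral.

2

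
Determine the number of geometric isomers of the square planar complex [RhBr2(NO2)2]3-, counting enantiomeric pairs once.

In a square planar complex each vertex has one trans partner and two cis neighbours.
There are 2 geometric isomers: Br cis; Br trans.

2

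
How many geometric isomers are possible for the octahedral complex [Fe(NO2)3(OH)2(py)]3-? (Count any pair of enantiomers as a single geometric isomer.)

3

The distinct arrangements are (3 in all): NO2 mer, OH cis; NO2 mer, OH trans; NO2 fac, OH cis.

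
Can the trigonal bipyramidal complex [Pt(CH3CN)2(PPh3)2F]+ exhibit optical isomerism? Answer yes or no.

Exhaustive case analysis gives 5 geometric isomers.
One of these lacks any improper symmetry element and so occurs as an enantiomeric pair, giving 5 + 1 = 6 stereoisomers in total.

yes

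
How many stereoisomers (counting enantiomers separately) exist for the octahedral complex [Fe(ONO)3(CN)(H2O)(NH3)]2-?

The six octahedral sites form three mutually perpendicular trans pairs.
There are 4 geometric isomers: ONO mer (3 arrangements); ONO fac (chiral).
One of these lacks any improper symmetry element and so occurs as an enantiomeric pair, giving 4 + 1 = 5 stereoisomers in total.

5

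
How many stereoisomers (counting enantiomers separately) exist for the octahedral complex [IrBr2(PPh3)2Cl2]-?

6

In an octahedral complex each vertex has one trans partner and four cis neighbours.
Working through the distinct placements yields 5 geometric isomers: Br trans, PPh3 trans, Cl trans; Br trans, PPh3 cis, Cl cis; Br cis, PPh3 trans, Cl cis; Br cis, PPh3 cis, Cl cis (chiral); Br cis, PPh3 cis, Cl trans.
One of these lacks any improper symmetry element and so occurs as an enantiomeric pair, giving 5 + 1 = 6 stereoisomers in total.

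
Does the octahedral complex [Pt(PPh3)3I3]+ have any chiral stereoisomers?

no

In an octahedral complex each vertex has one trans partner and four cis neighbours.
Systematic placement gives 2 geometric isomers: PPh3 mer; PPh3 fac.
Each arrangement has an internal mirror plane or centre of symmetry, so none is chiral.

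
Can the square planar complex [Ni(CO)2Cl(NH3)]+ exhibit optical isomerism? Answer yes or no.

A square has two trans pairs of vertices; adjacent vertices are cis.
There are 2 geometric isomers: CO cis; CO trans.
Each arrangement has an internal mirror plane or centre of symmetry, so none is chiral.

no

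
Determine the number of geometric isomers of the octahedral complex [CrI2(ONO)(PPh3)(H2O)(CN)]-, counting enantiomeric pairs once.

9

The six octahedral sites form three mutually perpendicular trans pairs.
Systematic enumeration (placing each ligand type in turn and discarding arrangements equivalent by rotation or reflection) gives 9 geometric isomers.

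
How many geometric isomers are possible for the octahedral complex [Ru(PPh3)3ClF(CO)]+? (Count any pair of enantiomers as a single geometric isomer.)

4

An octahedron has six vertices in three trans pairs; every non-trans pair is cis.
Working through the distinct placements yields 4 geometric isomers: PPh3 mer (3 arrangements); PPh3 fac (chiral).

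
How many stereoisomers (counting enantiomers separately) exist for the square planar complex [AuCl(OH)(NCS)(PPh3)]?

A square has two trans pairs of vertices; adjacent vertices are cis.
Working through the distinct placements yields 3 geometric isomers: (Cl/OH trans, NCS/PPh3 trans); (Cl/PPh3 trans, NCS/OH trans); (Cl/NCS trans, OH/PPh3 trans).
Each arrangement has an internal mirror plane or centre of symmetry, so none is chiral.

3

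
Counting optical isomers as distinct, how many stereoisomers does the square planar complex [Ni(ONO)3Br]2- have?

1

A square has two trans pairs of vertices; adjacent vertices are cis.
Only one geometric arrangement is possible.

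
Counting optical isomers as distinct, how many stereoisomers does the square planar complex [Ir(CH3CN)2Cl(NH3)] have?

2

A square has two trans pairs of vertices; adjacent vertices are cis.
Working through the distinct placements yields 2 geometric isomers: CH3CN cis; CH3CN trans.
Each arrangement has an internal mirror plane or centre of symmetry, so none is chiral.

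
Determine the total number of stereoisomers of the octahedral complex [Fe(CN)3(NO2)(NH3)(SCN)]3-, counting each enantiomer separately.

5

The six octahedral sites form three mutually perpendicular trans pairs.
The distinct arrangements are (4 in all): CN mer (3 arrangements); CN fac (chiral).
One of these lacks any improper symmetry element and so occurs as an enantiomeric pair, giving 4 + 1 = 5 stereoisomers in total.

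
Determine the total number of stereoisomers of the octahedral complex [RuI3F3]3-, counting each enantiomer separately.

2

In an octahedral complex each vertex has one trans partner and four cis neighbours.
The distinct arrangements are (2 in all): I mer; I fac.
Each arrangement has an internal mirror plane or centre of symmetry, so none is chiral.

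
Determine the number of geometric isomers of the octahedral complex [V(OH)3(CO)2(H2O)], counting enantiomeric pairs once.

3

In an octahedral complex each vertex has one trans partner and four cis neighbours.
The distinct arrangements are (3 in all): OH mer, CO trans; OH mer, CO cis; OH fac, CO cis.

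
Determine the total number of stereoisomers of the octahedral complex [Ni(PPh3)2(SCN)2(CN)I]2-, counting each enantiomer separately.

8

There are 6 geometric isomers: PPh3 trans, SCN trans; PPh3 cis, SCN cis (3 arrangements, 2 chiral); PPh3 cis, SCN trans; PPh3 trans, SCN cis.
Of these, 2 lack any improper symmetry element and so occur as enantiomeric pairs, giving 6 + 2 = 8 stereoisomers in total.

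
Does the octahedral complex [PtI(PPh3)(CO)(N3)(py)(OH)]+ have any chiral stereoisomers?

The six octahedral sites form three mutually perpendicular trans pairs.
Systematic enumeration (placing each ligand type in turn and discarding arrangements equivalent by rotation or reflection) gives 15 geometric isomers.
Of these, 15 lack any improper symmetry element and so occur as enantiomeric pairs, giving 15 + 15 = 30 stereoisomers in total.

yes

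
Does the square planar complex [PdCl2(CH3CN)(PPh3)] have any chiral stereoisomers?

A square has two trans pairs of vertices; adjacent vertices are cis.
Systematic placement gives 2 geometric isomers: Cl cis; Cl trans.
Each arrangement has an internal mirror plane or centre of symmetry, so none is chiral.

no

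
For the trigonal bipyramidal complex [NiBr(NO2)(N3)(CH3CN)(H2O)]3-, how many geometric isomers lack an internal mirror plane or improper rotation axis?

10

A trigonal bipyramid has two axial and three equatorial sites, which are chemically inequivalent.
Placing the ligands in turn and identifying arrangements related by rotation or reflection leaves 10 distinct geometric isomers.
Of these, 10 lack any improper symmetry element and so occur as enantiomeric pairs, giving 10 + 10 = 20 stereoisomers in total.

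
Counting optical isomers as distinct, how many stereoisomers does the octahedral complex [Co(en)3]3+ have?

2

Each en is bidentate and must span two cis positions.
Only one geometric arrangement is possible; it has no improper symmetry element, so it exists as a pair of enantiomers (2 stereoisomers).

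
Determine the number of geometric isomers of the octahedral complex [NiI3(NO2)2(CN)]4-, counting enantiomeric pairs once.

The six octahedral sites form three mutually perpendicular trans pairs.
There are 3 geometric isomers: I mer, NO2 trans; I fac, NO2 cis; I mer, NO2 cis.

3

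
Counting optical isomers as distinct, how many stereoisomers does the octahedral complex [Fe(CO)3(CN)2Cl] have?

In an octahedral complex each vertex has one trans partner and four cis neighbours.
Systematic placement gives 3 geometric isomers: CO mer, CN trans; CO fac, CN cis; CO mer, CN cis.
Each arrangement has an internal mirror plane or centre of symmetry, so none is chiral.

3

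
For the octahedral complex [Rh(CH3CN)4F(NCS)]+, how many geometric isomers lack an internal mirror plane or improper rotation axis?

0

The six octahedral sites form three mutually perpendicular trans pairs.
Working through the distinct placements yields 2 geometric isomers: F and NCS mutually trans; F and NCS mutually cis.
Each arrangement has an internal mirror plane or centre of symmetry, so none is chiral.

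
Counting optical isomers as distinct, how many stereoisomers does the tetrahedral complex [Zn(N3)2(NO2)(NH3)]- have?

All four vertices of a tetrahedron are equivalent and mutually adjacent, so cis/trans isomerism cannot arise.
Only one geometric arrangement is possible.

1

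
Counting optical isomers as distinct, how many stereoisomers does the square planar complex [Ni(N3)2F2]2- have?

In a square planar complex each vertex has one trans partner and two cis neighbours.
Systematic placement gives 2 geometric isomers: N3 cis; N3 trans.
Each arrangement has an internal mirror plane or centre of symmetry, so none is chiral.

2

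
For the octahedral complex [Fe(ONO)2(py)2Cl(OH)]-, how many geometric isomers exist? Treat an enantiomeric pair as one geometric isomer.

6

An octahedron has six vertices in three trans pairs; every non-trans pair is cis.
There are 6 geometric isomers: ONO trans, py trans; ONO cis, py cis (3 arrangements, 2 chiral); ONO cis, py trans; ONO trans, py cis.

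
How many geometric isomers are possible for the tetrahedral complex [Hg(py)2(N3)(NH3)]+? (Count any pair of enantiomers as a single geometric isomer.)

In a tetrahedral complex all four positions are equivalent and every pair of ligands is adjacent — there is no cis/trans distinction.
Only one geometric arrangement is possible.

1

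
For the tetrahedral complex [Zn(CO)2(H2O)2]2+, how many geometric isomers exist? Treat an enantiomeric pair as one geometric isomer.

In a tetrahedral complex all four positions are equivalent and every pair of ligands is adjacent — there is no cis/trans distinction.
Only one geometric arrangement is possible.

1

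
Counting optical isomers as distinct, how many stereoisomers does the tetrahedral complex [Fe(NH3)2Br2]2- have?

Only one geometric arrangement is possible.

1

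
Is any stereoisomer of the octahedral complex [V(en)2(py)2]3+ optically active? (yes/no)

yes

In an octahedral complex each vertex has one trans partner and four cis neighbours.
Each en is bidentate and must span two cis positions.
There are 2 geometric isomers: py trans; py cis (chiral).
One of these lacks any improper symmetry element and so occurs as an enantiomeric pair, giving 2 + 1 = 3 stereoisomers in total.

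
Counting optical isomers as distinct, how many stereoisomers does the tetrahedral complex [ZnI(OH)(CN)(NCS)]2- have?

All four vertices of a tetrahedron are equivalent and mutually adjacent, so cis/trans isomerism cannot arise.
Only one geometric arrangement is possible; it has no improper symmetry element, so it exists as a pair of enantiomers (2 stereoisomers).

2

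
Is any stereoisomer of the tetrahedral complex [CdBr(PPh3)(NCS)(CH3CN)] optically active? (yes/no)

yes

All four vertices of a tetrahedron are equivalent and mutually adjacent, so cis/trans isomerism cannot arise.
Only one geometric arrangement is possible; it has no improper symmetry element, so it exists as a pair of enantiomers (2 stereoisomers).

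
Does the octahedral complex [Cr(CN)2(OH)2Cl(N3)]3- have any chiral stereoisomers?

yes

The six octahedral sites form three mutually perpendicular trans pairs.
Systematic placement gives 6 geometric isomers: CN trans, OH trans; CN trans, OH cis; CN cis, OH trans; CN cis, OH cis (3 arrangements, 2 chiral).
Of these, 2 lack any improper symmetry element and so occur as enantiomeric pairs, giving 6 + 2 = 8 stereoisomers in total.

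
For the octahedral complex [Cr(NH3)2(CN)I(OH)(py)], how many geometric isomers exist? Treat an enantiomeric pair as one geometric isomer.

9

Exhaustive case analysis gives 9 geometric isomers.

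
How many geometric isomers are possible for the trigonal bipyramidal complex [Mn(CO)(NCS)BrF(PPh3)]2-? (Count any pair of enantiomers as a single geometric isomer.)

Systematic enumeration (placing each ligand type in turn and discarding arrangements equivalent by rotation or reflection) gives 10 geometric isomers.

10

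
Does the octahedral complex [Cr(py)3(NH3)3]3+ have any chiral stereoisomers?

no

In an octahedral complex each vertex has one trans partner and four cis neighbours.
Systematic placement gives 2 geometric isomers: py mer; py fac.
Each arrangement has an internal mirror plane or centre of symmetry, so none is chiral.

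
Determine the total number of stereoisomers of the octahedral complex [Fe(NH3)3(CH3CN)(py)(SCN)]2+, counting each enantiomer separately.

5

An octahedron has six vertices in three trans pairs; every non-trans pair is cis.
There are 4 geometric isomers: NH3 mer (3 arrangements); NH3 fac (chiral).
One of these lacks any improper symmetry element and so occurs as an enantiomeric pair, giving 4 + 1 = 5 stereoisomers in total.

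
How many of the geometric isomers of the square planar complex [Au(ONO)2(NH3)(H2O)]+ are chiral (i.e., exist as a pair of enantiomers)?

The distinct arrangements are (2 in all): ONO cis; ONO trans.
Each arrangement has an internal mirror plane or centre of symmetry, so none is chiral.

0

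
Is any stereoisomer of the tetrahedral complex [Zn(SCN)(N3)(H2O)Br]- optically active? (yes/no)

All four vertices of a tetrahedron are equivalent and mutually adjacent, so cis/trans isomerism cannot arise.
Only one geometric arrangement is possible; it has no improper symmetry element, so it exists as a pair of enantiomers (2 stereoisomers).

yes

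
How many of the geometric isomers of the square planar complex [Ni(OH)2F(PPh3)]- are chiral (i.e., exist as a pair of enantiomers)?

In a square planar complex each vertex has one trans partner and two cis neighbours.
Working through the distinct placements yields 2 geometric isomers: OH cis; OH trans.
Each arrangement has an internal mirror plane or centre of symmetry, so none is chiral.

0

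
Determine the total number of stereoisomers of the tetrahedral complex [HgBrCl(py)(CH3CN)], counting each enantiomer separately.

Only one geometric arrangement is possible; it has no improper symmetry element, so it exists as a pair of enantiomers (2 stereoisomers).

2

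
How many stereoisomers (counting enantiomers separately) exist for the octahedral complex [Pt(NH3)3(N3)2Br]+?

An octahedron has six vertices in three trans pairs; every non-trans pair is cis.
There are 3 geometric isomers: NH3 mer, N3 cis; NH3 mer, N3 trans; NH3 fac, N3 cis.
Each arrangement has an internal mirror plane or centre of symmetry, so none is chiral.

3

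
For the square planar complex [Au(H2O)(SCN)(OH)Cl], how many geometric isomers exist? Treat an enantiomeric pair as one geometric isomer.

3

A square has two trans pairs of vertices; adjacent vertices are cis.
Working through the distinct placements yields 3 geometric isomers: (Cl/OH trans, H2O/SCN trans); (Cl/SCN trans, H2O/OH trans); (Cl/H2O trans, OH/SCN trans).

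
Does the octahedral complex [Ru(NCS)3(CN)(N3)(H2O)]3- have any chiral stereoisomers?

An octahedron has six vertices in three trans pairs; every non-trans pair is cis.
Systematic placement gives 4 geometric isomers: NCS mer (3 arrangements); NCS fac (chiral).
One of these lacks any improper symmetry element and so occurs as an enantiomeric pair, giving 4 + 1 = 5 stereoisomers in total.

yes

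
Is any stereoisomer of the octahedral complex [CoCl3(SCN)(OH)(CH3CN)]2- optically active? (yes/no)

yes

An octahedron has six vertices in three trans pairs; every non-trans pair is cis.
There are 4 geometric isomers: Cl mer (3 arrangements); Cl fac (chiral).
One of these lacks any improper symmetry element and so occurs as an enantiomeric pair, giving 4 + 1 = 5 stereoisomers in total.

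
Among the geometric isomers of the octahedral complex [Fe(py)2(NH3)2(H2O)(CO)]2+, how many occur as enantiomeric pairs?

2

The distinct arrangements are (6 in all): py trans, NH3 trans; py cis, NH3 cis (3 arrangements, 2 chiral); py trans, NH3 cis; py cis, NH3 trans.
Of these, 2 lack any improper symmetry element and so occur as enantiomeric pairs, giving 6 + 2 = 8 stereoisomers in total.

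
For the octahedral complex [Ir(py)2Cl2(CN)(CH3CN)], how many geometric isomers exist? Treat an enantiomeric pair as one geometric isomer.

An octahedron has six vertices in three trans pairs; every non-trans pair is cis.
Working through the distinct placements yields 6 geometric isomers: py trans, Cl trans; py cis, Cl cis (3 arrangements, 2 chiral); py trans, Cl cis; py cis, Cl trans.

6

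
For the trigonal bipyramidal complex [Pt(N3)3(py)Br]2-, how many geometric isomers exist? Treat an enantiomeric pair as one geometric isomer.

In a trigonal bipyramid the two axial positions differ from the three equatorial ones.
The distinct arrangements are (4 in all): py equatorial, Br axial; py axial, Br axial; py equatorial, Br equatorial; py axial, Br equatorial.

4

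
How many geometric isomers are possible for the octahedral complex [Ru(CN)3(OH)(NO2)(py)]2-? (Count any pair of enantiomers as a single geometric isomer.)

An octahedron has six vertices in three trans pairs; every non-trans pair is cis.
There are 4 geometric isomers: CN mer (3 arrangements); CN fac (chiral).

4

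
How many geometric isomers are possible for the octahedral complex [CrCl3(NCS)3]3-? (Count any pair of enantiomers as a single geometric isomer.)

2

In an octahedral complex each vertex has one trans partner and four cis neighbours.
There are 2 geometric isomers: Cl mer; Cl fac.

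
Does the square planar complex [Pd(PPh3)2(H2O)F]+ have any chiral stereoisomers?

There are 2 geometric isomers: PPh3 cis; PPh3 trans.
Each arrangement has an internal mirror plane or centre of symmetry, so none is chiral.

no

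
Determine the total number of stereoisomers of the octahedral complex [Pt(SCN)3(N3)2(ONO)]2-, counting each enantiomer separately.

An octahedron has six vertices in three trans pairs; every non-trans pair is cis.
Systematic placement gives 3 geometric isomers: SCN mer, N3 trans; SCN mer, N3 cis; SCN fac, N3 cis.
Each arrangement has an internal mirror plane or centre of symmetry, so none is chiral.

3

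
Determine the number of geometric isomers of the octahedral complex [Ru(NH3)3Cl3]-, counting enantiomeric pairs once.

2

The distinct arrangements are (2 in all): NH3 mer; NH3 fac.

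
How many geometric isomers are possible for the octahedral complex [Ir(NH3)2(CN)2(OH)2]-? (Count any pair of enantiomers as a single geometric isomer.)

The six octahedral sites form three mutually perpendicular trans pairs.
Systematic placement gives 5 geometric isomers: NH3 trans, CN trans, OH trans; NH3 cis, CN trans, OH cis; NH3 cis, CN cis, OH trans; NH3 cis, CN cis, OH cis (chiral); NH3 trans, CN cis, OH cis.

5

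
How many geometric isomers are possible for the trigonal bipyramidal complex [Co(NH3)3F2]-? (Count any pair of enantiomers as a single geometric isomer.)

3

A trigonal bipyramid has two axial and three equatorial sites, which are chemically inequivalent.
Systematic placement gives 3 geometric isomers: F both axial; F one axial, one equatorial; F both equatorial.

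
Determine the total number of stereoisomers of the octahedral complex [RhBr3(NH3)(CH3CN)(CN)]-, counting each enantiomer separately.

The six octahedral sites form three mutually perpendicular trans pairs.
The distinct arrangements are (4 in all): Br mer (3 arrangements); Br fac (chiral).
One of these lacks any improper symmetry element and so occurs as an enantiomeric pair, giving 4 + 1 = 5 stereoisomers in total.

5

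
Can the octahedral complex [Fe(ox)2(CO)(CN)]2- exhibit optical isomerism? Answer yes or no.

yes

Each ox is bidentate and must span two cis positions.
There are 2 geometric isomers: CO and CN mutually trans; CO and CN mutually cis (chiral).
One of these lacks any improper symmetry element and so occurs as an enantiomeric pair, giving 2 + 1 = 3 stereoisomers in total.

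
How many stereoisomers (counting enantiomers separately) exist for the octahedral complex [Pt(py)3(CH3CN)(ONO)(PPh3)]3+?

5

An octahedron has six vertices in three trans pairs; every non-trans pair is cis.
Systematic placement gives 4 geometric isomers: py mer (3 arrangements); py fac (chiral).
One of these lacks any improper symmetry element and so occurs as an enantiomeric pair, giving 4 + 1 = 5 stereoisomers in total.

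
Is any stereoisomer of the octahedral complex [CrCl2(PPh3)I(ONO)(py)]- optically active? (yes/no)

An octahedron has six vertices in three trans pairs; every non-trans pair is cis.
Placing the ligands in turn and identifying arrangements related by rotation or reflection leaves 9 distinct geometric isomers.
Of these, 6 lack any improper symmetry element and so occur as enantiomeric pairs, giving 9 + 6 = 15 stereoisomers in total.

yes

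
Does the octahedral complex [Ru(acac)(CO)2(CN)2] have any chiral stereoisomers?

In an octahedral complex each vertex has one trans partner and four cis neighbours.
Each acac is bidentate and must span two cis positions.
Working through the distinct placements yields 3 geometric isomers: CO cis, CN trans; CO cis, CN cis (chiral); CO trans, CN cis.
One of these lacks any improper symmetry element and so occurs as an enantiomeric pair, giving 3 + 1 = 4 stereoisomers in total.

yes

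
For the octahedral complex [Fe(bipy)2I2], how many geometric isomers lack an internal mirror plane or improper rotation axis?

1

In an octahedral complex each vertex has one trans partner and four cis neighbours.
Each bipy is bidentate and must span two cis positions.
Systematic placement gives 2 geometric isomers: I trans; I cis (chiral).
One of these lacks any improper symmetry element and so occurs as an enantiomeric pair, giving 2 + 1 = 3 stereoisomers in total.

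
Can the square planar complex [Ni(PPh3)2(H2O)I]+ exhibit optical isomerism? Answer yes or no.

A square has two trans pairs of vertices; adjacent vertices are cis.
Working through the distinct placements yields 2 geometric isomers: PPh3 cis; PPh3 trans.
Each arrangement has an internal mirror plane or centre of symmetry, so none is chiral.

no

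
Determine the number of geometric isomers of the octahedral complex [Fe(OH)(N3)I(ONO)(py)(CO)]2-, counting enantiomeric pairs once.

Exhaustive case analysis gives 15 geometric isomers.

15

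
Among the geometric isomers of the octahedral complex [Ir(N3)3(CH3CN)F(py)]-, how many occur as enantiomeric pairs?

Systematic placement gives 4 geometric isomers: N3 mer (3 arrangements); N3 fac (chiral).
One of these lacks any improper symmetry element and so occurs as an enantiomeric pair, giving 4 + 1 = 5 stereoisomers in total.

1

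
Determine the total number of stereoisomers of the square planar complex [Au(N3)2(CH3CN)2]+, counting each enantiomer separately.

A square has two trans pairs of vertices; adjacent vertices are cis.
The distinct arrangements are (2 in all): N3 cis; N3 trans.
Each arrangement has an internal mirror plane or centre of symmetry, so none is chiral.

2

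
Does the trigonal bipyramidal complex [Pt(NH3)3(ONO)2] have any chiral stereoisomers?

In a trigonal bipyramid the two axial positions differ from the three equatorial ones.
Systematic placement gives 3 geometric isomers: ONO both equatorial; ONO one axial, one equatorial; ONO both axial.
Each arrangement has an internal mirror plane or centre of symmetry, so none is chiral.

no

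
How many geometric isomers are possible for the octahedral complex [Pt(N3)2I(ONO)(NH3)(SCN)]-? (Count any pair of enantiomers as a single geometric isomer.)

9

The six octahedral sites form three mutually perpendicular trans pairs.
Placing the ligands in turn and identifying arrangements related by rotation or reflection leaves 9 distinct geometric isomers.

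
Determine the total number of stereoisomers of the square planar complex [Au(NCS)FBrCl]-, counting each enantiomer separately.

A square has two trans pairs of vertices; adjacent vertices are cis.
Systematic placement gives 3 geometric isomers: (Br/F trans, Cl/NCS trans); (Br/NCS trans, Cl/F trans); (Br/Cl trans, F/NCS trans).
Each arrangement has an internal mirror plane or centre of symmetry, so none is chiral.

3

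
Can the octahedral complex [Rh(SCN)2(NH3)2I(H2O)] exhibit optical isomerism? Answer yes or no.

An octahedron has six vertices in three trans pairs; every non-trans pair is cis.
Working through the distinct placements yields 6 geometric isomers: SCN trans, NH3 trans; SCN cis, NH3 cis (3 arrangements, 2 chiral); SCN trans, NH3 cis; SCN cis, NH3 trans.
Of these, 2 lack any improper symmetry element and so occur as enantiomeric pairs, giving 6 + 2 = 8 stereoisomers in total.

yes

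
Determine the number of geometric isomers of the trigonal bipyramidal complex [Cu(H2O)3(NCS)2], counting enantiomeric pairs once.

3

The distinct arrangements are (3 in all): NCS both equatorial; NCS one axial, one equatorial; NCS both axial.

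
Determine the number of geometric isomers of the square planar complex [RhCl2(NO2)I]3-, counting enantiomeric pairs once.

In a square planar complex each vertex has one trans partner and two cis neighbours.
Working through the distinct placements yields 2 geometric isomers: Cl cis; Cl trans.

2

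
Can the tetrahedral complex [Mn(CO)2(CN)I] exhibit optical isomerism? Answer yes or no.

All four vertices of a tetrahedron are equivalent and mutually adjacent, so cis/trans isomerism cannot arise.
Only one geometric arrangement is possible.

no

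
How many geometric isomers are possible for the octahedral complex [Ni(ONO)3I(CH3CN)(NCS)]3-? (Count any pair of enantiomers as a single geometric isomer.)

4

Working through the distinct placements yields 4 geometric isomers: ONO mer (3 arrangements); ONO fac (chiral).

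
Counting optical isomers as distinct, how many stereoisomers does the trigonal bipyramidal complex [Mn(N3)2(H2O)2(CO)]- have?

A trigonal bipyramid has two axial and three equatorial sites, which are chemically inequivalent.
Placing the ligands in turn and identifying arrangements related by rotation or reflection leaves 5 distinct geometric isomers.
One of these lacks any improper symmetry element and so occurs as an enantiomeric pair, giving 5 + 1 = 6 stereoisomers in total.

6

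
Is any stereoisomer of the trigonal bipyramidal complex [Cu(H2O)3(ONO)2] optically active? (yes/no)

Systematic placement gives 3 geometric isomers: ONO both equatorial; ONO one axial, one equatorial; ONO both axial.
Each arrangement has an internal mirror plane or centre of symmetry, so none is chiral.

no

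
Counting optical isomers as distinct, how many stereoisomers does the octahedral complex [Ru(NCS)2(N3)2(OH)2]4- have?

The six octahedral sites form three mutually perpendicular trans pairs.
Working through the distinct placements yields 5 geometric isomers: NCS trans, N3 trans, OH trans; NCS cis, N3 trans, OH cis; NCS cis, N3 cis, OH trans; NCS cis, N3 cis, OH cis (chiral); NCS trans, N3 cis, OH cis.
One of these lacks any improper symmetry element and so occurs as an enantiomeric pair, giving 5 + 1 = 6 stereoisomers in total.

6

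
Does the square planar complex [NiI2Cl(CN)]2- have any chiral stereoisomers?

no

A square has two trans pairs of vertices; adjacent vertices are cis.
Working through the distinct placements yields 2 geometric isomers: I cis; I trans.
Each arrangement has an internal mirror plane or centre of symmetry, so none is chiral.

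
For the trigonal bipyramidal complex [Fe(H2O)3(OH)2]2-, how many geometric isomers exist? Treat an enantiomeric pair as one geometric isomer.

3

A trigonal bipyramid has two axial and three equatorial sites, which are chemically inequivalent.
Working through the distinct placements yields 3 geometric isomers: OH both equatorial; OH one axial, one equatorial; OH both axial.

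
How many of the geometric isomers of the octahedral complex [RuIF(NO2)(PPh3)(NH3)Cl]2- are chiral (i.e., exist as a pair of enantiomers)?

15

In an octahedral complex each vertex has one trans partner and four cis neighbours.
Placing the ligands in turn and identifying arrangements related by rotation or reflection leaves 15 distinct geometric isomers.
Of these, 15 lack any improper symmetry element and so occur as enantiomeric pairs, giving 15 + 15 = 30 stereoisomers in total.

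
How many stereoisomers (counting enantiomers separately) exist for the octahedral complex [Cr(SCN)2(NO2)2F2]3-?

The six octahedral sites form three mutually perpendicular trans pairs.
Systematic placement gives 5 geometric isomers: SCN trans, NO2 trans, F trans; SCN cis, NO2 cis, F trans; SCN trans, NO2 cis, F cis; SCN cis, NO2 cis, F cis (chiral); SCN cis, NO2 trans, F cis.
One of these lacks any improper symmetry element and so occurs as an enantiomeric pair, giving 5 + 1 = 6 stereoisomers in total.

6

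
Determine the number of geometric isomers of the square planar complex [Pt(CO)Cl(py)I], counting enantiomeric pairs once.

3

A square has two trans pairs of vertices; adjacent vertices are cis.
Systematic placement gives 3 geometric isomers: (CO/I trans, Cl/py trans); (CO/py trans, Cl/I trans); (CO/Cl trans, I/py trans).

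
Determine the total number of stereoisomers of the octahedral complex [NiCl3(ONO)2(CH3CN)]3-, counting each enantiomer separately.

In an octahedral complex each vertex has one trans partner and four cis neighbours.
There are 3 geometric isomers: Cl mer, ONO trans; Cl fac, ONO cis; Cl mer, ONO cis.
Each arrangement has an internal mirror plane or centre of symmetry, so none is chiral.

3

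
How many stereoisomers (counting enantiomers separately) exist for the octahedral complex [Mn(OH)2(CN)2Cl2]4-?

6

The distinct arrangements are (5 in all): OH trans, CN trans, Cl trans; OH cis, CN trans, Cl cis; OH trans, CN cis, Cl cis; OH cis, CN cis, Cl cis (chiral); OH cis, CN cis, Cl trans.
One of these lacks any improper symmetry element and so occurs as an enantiomeric pair, giving 5 + 1 = 6 stereoisomers in total.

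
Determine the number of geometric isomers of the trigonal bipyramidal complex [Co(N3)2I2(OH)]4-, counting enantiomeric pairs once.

5

In a trigonal bipyramid the two axial positions differ from the three equatorial ones.
Exhaustive case analysis gives 5 geometric isomers.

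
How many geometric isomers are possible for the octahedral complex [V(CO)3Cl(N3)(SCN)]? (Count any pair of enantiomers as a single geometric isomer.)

4

In an octahedral complex each vertex has one trans partner and four cis neighbours.
Working through the distinct placements yields 4 geometric isomers: CO mer (3 arrangements); CO fac (chiral).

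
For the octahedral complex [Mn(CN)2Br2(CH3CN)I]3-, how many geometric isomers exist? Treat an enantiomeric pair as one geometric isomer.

6

An octahedron has six vertices in three trans pairs; every non-trans pair is cis.
Working through the distinct placements yields 6 geometric isomers: CN cis, Br trans; CN trans, Br trans; CN cis, Br cis (3 arrangements, 2 chiral); CN trans, Br cis.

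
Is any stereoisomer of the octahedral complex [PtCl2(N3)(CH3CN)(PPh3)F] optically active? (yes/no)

The six octahedral sites form three mutually perpendicular trans pairs.
Placing the ligands in turn and identifying arrangements related by rotation or reflection leaves 9 distinct geometric isomers.
Of these, 6 lack any improper symmetry element and so occur as enantiomeric pairs, giving 9 + 6 = 15 stereoisomers in total.

yes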